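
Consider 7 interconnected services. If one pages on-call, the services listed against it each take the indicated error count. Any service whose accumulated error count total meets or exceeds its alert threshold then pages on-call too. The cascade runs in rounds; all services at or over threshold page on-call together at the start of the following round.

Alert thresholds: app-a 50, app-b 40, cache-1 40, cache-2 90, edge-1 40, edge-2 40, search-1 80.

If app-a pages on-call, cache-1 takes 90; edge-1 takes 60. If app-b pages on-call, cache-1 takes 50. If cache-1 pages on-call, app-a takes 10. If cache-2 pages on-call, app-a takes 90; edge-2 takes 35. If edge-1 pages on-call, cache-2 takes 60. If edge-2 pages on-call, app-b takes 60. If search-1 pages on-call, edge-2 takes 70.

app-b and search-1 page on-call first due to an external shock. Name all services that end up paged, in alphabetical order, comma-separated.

app-b, cache-1, edge-2, search-1

Round 1 — app-b, search-1 page on-call (initial).
  cache-1: +50 → 50 ≥ 40
  edge-2: +70 → 70 ≥ 40
Round 2 — cache-1, edge-2 page on-call.
  app-a: +10 → 10 < 50
No further pages.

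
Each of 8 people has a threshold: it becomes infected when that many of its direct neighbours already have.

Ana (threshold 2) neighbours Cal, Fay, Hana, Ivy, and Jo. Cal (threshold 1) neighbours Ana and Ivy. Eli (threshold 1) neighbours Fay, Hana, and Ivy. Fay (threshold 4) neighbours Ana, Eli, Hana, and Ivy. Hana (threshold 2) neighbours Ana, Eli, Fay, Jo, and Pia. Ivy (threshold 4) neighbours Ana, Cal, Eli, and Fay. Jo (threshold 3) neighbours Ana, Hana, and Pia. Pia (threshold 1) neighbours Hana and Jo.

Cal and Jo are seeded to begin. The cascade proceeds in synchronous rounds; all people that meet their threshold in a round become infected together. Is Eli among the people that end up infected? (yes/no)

Round 1 — Cal, Jo become infected (initial).
Round 2 — checking thresholds:
  Ana: 2 of 5 neighbours ≥ 2, becomes infected.
  Hana: 1 of 5 neighbours < 2, below threshold.
  Ivy: 1 of 4 neighbours < 4, below threshold.
  Pia: 1 of 2 neighbours ≥ 1, becomes infected.
Round 3 — checking thresholds:
  Fay: 1 of 4 neighbours < 4, below threshold.
  Hana: 3 of 5 neighbours ≥ 2, becomes infected.
  Ivy: 2 of 4 neighbours < 4, below threshold.
Round 4 — checking thresholds:
  Eli: 1 of 3 neighbours ≥ 1, becomes infected.
  Fay: 2 of 4 neighbours < 4, below threshold.
  Ivy: 2 of 4 neighbours < 4, below threshold.
Round 5 — no new infections; cascade stops.

yes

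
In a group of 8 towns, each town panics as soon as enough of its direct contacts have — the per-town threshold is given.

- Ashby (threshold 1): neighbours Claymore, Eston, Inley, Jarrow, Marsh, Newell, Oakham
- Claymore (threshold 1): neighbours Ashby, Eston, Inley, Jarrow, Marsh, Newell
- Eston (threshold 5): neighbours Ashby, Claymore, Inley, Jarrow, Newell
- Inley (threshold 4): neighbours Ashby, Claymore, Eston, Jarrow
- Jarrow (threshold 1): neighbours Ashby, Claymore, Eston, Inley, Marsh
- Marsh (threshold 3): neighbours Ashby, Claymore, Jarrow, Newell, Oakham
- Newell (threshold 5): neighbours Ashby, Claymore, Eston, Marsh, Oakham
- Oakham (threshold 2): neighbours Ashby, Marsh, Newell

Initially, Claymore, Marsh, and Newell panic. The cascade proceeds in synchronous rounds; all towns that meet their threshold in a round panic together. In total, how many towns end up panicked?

Round 1 — Claymore, Marsh, Newell panic (initial).
Round 2 — checking thresholds:
  Ashby: 3 of 7 neighbours ≥ 1, panics.
  Eston: 2 of 5 neighbours < 5, holds.
  Inley: 1 of 4 neighbours < 4, holds.
  Jarrow: 2 of 5 neighbours ≥ 1, panics.
  Oakham: 2 of 3 neighbours ≥ 2, panics.
Round 3 — no new panics; cascade stops.

6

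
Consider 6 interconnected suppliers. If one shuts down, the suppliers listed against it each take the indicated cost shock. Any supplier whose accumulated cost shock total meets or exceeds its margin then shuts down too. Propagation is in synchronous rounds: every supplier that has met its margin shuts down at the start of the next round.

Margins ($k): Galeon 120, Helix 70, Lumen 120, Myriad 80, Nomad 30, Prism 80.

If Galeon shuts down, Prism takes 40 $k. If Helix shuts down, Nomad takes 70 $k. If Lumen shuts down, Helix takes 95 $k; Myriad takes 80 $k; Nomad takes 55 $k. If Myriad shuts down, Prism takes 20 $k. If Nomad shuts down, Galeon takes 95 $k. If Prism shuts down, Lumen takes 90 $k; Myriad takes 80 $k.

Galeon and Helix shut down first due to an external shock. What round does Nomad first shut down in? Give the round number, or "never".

2

Round 1 — Galeon, Helix shut down (initial).
  Nomad: +70 → 70 ≥ 30
  Prism: +40 → 40 < 80
Round 2 — Nomad shuts down.
No further shutdowns.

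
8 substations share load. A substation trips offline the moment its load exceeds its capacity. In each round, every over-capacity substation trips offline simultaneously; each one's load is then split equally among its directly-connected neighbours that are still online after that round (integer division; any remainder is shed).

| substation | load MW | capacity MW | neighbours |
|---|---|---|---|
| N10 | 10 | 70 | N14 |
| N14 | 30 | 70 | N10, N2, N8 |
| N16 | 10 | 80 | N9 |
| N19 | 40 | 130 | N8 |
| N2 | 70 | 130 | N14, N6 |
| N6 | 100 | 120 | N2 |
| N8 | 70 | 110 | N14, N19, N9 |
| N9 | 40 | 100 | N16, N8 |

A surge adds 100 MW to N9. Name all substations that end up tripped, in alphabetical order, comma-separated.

Round 1 — N9 at 140 > 100. N9 trips offline.
  N9 sheds 140 MW to N16, N8: 70 each.
    N16: 10+70 = 80 ≤ 80
    N8: 70+70 = 140 > 110
Round 2 — N8 trips offline.
  N8 sheds 140 MW to N14, N19: 70 each.
    N14: 30+70 = 100 > 70
    N19: 40+70 = 110 ≤ 130
Round 3 — N14 trips offline.
  N14 sheds 100 MW to N10, N2: 50 each.
    N10: 10+50 = 60 ≤ 70
    N2: 70+50 = 120 ≤ 130
No further trips.

N14, N8, N9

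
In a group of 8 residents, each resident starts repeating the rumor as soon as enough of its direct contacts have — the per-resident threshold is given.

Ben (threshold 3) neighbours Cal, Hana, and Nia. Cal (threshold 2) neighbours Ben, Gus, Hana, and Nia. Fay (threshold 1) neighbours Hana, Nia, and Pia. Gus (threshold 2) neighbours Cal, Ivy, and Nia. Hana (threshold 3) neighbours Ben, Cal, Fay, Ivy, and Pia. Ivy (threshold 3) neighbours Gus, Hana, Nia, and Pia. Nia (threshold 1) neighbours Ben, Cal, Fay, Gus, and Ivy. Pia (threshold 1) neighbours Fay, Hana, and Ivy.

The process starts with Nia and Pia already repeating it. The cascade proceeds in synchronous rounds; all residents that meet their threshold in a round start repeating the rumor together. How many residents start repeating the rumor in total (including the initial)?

3

Round 1 — Nia, Pia start repeating the rumor (initial).
Round 2 — checking thresholds:
  Ben: 1 of 3 neighbours < 3, below threshold.
  Cal: 1 of 4 neighbours < 2, below threshold.
  Fay: 2 of 3 neighbours ≥ 1, starts repeating the rumor.
  Gus: 1 of 3 neighbours < 2, below threshold.
  Hana: 1 of 5 neighbours < 3, below threshold.
  Ivy: 2 of 4 neighbours < 3, below threshold.
Round 3 — no new spreads; cascade stops.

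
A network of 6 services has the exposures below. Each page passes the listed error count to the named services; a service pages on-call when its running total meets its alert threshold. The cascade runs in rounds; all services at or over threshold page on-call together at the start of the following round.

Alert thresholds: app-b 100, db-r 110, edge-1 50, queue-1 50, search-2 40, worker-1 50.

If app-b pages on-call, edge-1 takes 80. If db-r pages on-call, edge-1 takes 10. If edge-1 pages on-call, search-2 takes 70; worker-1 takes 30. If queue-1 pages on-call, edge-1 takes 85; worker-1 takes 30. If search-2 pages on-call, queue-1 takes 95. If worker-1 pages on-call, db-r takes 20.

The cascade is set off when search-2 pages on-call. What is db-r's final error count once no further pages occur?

Round 1 — search-2 pages on-call (initial).
  queue-1: +95 → 95 ≥ 50
Round 2 — queue-1 pages on-call.
  edge-1: +85 → 85 ≥ 50
  worker-1: +30 → 30 < 50
Round 3 — edge-1 pages on-call.
  worker-1: +30 → 60 ≥ 50
Round 4 — worker-1 pages on-call.
  db-r: +20 → 20 < 110
No further pages.

20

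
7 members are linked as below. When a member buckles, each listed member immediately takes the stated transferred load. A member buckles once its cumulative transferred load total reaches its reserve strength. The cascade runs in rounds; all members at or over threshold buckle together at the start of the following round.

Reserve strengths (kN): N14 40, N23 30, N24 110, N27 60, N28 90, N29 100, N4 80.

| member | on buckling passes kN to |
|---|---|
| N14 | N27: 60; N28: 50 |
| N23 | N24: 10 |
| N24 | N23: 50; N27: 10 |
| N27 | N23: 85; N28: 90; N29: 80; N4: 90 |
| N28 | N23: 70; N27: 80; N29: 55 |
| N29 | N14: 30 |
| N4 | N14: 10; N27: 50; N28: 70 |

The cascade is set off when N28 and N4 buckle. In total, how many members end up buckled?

6

Round 1 — N28, N4 buckle (initial).
  N14: +10 → 10 < 40
  N23: +70 → 70 ≥ 30
  N27: +80+50 → 130 ≥ 60
  N29: +55 → 55 < 100
Round 2 — N23, N27 buckle.
  N24: +10 → 10 < 110
  N29: +80 → 135 ≥ 100
Round 3 — N29 buckles.
  N14: +30 → 40 ≥ 40
Round 4 — N14 buckles.
No further bucklings.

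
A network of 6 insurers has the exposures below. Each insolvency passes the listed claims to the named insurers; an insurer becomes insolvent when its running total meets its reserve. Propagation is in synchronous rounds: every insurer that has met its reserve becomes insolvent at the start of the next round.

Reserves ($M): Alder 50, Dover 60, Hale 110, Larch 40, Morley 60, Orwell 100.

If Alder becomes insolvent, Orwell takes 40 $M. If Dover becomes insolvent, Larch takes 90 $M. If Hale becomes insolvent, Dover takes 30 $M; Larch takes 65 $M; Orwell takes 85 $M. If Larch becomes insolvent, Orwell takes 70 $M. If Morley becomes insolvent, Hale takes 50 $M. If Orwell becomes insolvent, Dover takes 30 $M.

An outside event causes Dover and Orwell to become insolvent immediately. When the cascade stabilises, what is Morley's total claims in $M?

Round 1 — Dover, Orwell become insolvent (initial).
  Larch: +90 → 90 ≥ 40
Round 2 — Larch becomes insolvent.
No further insolvencies.

0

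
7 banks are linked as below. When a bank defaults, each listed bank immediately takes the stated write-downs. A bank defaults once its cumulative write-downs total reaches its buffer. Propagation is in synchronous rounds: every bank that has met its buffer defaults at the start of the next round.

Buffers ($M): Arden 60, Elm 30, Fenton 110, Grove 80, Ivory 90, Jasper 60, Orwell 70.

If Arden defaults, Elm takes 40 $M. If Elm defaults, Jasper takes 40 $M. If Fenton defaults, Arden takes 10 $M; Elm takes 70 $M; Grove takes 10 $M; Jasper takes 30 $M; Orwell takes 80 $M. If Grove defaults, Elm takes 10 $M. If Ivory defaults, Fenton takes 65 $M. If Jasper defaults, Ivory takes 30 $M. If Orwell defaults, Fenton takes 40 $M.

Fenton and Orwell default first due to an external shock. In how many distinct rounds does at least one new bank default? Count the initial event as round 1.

Round 1 — Fenton, Orwell default (initial).
  Arden: +10 → 10 < 60
  Elm: +70 → 70 ≥ 30
  Grove: +10 → 10 < 80
  Jasper: +30 → 30 < 60
Round 2 — Elm defaults.
  Jasper: +40 → 70 ≥ 60
Round 3 — Jasper defaults.
  Ivory: +30 → 30 < 90
No further defaults.

3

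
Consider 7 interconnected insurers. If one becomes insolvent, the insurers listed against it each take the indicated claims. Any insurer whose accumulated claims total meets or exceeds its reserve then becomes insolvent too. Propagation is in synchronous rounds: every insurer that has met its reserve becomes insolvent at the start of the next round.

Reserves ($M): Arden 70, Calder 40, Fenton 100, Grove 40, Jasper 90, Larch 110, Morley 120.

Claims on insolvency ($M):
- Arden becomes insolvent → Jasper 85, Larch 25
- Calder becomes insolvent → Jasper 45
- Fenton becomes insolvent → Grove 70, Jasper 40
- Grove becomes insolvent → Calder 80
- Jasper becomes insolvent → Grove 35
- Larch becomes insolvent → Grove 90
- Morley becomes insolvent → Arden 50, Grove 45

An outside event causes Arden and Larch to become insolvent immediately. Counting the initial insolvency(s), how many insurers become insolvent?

Round 1 — Arden, Larch become insolvent (initial).
  Grove: +90 → 90 ≥ 40
  Jasper: +85 → 85 < 90
Round 2 — Grove becomes insolvent.
  Calder: +80 → 80 ≥ 40
Round 3 — Calder becomes insolvent.
  Jasper: +45 → 130 ≥ 90
Round 4 — Jasper becomes insolvent.
No further insolvencies.

5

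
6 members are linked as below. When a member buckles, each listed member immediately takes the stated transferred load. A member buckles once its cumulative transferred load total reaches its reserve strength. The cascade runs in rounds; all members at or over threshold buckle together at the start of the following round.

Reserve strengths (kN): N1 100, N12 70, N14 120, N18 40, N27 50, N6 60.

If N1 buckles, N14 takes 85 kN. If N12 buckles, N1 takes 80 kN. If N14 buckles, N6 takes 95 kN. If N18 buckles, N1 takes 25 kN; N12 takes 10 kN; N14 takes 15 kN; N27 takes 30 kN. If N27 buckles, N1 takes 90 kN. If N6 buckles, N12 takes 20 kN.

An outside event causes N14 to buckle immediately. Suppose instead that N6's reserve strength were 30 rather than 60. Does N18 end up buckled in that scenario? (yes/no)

With N6's reserve strength at 30:
Round 1 — N14 buckles (initial).
  N6: +95 → 95 ≥ 30
Round 2 — N6 buckles.
  N12: +20 → 20 < 70
No further bucklings.

no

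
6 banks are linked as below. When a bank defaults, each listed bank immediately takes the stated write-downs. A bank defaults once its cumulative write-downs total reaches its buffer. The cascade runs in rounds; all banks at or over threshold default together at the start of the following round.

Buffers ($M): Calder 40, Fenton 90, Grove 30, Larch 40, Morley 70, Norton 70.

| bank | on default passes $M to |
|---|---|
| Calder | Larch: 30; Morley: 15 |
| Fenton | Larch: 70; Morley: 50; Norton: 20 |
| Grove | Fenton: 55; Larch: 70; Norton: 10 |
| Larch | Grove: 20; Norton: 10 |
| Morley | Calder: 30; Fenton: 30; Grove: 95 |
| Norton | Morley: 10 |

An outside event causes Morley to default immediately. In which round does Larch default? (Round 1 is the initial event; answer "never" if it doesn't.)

Round 1 — Morley defaults (initial).
  Calder: +30 → 30 < 40
  Fenton: +30 → 30 < 90
  Grove: +95 → 95 ≥ 30
Round 2 — Grove defaults.
  Fenton: +55 → 85 < 90
  Larch: +70 → 70 ≥ 40
  Norton: +10 → 10 < 70
Round 3 — Larch defaults.
  Norton: +10 → 20 < 70
No further defaults.

3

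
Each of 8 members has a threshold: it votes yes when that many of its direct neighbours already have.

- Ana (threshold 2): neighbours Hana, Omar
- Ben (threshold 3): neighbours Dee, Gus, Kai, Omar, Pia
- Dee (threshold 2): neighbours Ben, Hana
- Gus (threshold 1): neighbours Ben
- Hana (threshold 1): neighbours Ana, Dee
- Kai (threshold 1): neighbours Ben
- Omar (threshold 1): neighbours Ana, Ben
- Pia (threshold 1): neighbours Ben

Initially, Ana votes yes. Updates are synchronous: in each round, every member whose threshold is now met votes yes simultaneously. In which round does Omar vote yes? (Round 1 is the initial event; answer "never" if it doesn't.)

2

Round 1 — Ana votes yes (initial).
Round 2 — checking thresholds:
  Hana: 1 of 2 neighbours ≥ 1, votes yes.
  Omar: 1 of 2 neighbours ≥ 1, votes yes.
Round 3 — no new yes votes; cascade stops.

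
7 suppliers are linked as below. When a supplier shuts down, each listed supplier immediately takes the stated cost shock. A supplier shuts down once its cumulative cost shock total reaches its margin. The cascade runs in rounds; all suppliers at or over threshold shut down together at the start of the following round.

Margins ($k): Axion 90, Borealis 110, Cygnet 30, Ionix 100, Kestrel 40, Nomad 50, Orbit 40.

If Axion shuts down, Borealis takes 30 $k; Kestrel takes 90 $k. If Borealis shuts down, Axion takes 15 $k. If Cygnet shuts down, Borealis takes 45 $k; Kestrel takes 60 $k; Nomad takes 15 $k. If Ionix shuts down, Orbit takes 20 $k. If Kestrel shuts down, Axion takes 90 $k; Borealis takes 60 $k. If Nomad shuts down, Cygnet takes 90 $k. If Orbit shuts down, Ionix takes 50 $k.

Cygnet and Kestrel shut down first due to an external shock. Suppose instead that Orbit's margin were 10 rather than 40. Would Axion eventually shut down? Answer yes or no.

yes

With Orbit's margin at 10:
Round 1 — Cygnet, Kestrel shut down (initial).
  Axion: +90 → 90 ≥ 90
  Borealis: +45+60 → 105 < 110
  Nomad: +15 → 15 < 50
Round 2 — Axion shuts down.
  Borealis: +30 → 135 ≥ 110
Round 3 — Borealis shuts down.
No further shutdowns.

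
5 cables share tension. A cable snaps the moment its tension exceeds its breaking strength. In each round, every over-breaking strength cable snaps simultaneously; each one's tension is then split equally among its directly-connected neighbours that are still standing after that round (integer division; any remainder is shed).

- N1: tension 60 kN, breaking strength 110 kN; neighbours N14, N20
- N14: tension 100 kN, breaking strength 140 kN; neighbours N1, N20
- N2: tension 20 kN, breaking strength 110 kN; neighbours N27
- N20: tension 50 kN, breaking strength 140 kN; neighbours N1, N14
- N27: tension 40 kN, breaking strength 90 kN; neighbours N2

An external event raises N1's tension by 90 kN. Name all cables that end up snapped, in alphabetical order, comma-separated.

N1, N14, N20

Round 1 — N1 at 150 > 110. N1 snaps.
  N1 sheds 150 kN to N14, N20: 75 each.
    N14: 100+75 = 175 > 140
    N20: 50+75 = 125 ≤ 140
Round 2 — N14 snaps.
  N14 sheds 175 kN to N20: 175 each.
    N20: 125+175 = 300 > 140
Round 3 — N20 snaps.
  N20 sheds 300 kN: no online neighbours, lost.
No further breaks.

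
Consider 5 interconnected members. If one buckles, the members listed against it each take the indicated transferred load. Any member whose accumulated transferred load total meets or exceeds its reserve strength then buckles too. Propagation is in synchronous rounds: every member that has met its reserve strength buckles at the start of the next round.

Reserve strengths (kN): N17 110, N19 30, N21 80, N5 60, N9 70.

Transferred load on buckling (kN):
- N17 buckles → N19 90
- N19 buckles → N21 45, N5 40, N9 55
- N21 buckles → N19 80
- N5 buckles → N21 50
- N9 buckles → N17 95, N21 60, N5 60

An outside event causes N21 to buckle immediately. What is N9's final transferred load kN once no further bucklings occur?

55

Round 1 — N21 buckles (initial).
  N19: +80 → 80 ≥ 30
Round 2 — N19 buckles.
  N5: +40 → 40 < 60
  N9: +55 → 55 < 70
No further bucklings.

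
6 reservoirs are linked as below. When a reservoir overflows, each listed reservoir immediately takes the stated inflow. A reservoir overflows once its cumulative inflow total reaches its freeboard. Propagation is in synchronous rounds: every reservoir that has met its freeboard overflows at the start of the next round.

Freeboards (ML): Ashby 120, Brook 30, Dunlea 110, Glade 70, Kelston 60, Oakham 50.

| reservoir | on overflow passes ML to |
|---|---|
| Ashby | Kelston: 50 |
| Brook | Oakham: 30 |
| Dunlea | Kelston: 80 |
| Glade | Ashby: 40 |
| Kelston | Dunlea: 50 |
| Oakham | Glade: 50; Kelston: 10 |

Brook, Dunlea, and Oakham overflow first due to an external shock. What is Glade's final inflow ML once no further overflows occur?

50

Round 1 — Brook, Dunlea, Oakham overflow (initial).
  Glade: +50 → 50 < 70
  Kelston: +80+10 → 90 ≥ 60
Round 2 — Kelston overflows.
No further overflows.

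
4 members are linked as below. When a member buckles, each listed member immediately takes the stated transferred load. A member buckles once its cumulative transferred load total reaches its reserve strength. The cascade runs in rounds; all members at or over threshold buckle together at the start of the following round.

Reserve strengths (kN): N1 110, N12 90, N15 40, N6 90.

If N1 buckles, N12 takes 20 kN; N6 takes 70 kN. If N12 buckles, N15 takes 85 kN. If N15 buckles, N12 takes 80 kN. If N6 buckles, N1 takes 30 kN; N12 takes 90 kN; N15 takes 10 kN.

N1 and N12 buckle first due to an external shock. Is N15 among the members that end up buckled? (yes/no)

yes

Round 1 — N1, N12 buckle (initial).
  N15: +85 → 85 ≥ 40
  N6: +70 → 70 < 90
Round 2 — N15 buckles.
No further bucklings.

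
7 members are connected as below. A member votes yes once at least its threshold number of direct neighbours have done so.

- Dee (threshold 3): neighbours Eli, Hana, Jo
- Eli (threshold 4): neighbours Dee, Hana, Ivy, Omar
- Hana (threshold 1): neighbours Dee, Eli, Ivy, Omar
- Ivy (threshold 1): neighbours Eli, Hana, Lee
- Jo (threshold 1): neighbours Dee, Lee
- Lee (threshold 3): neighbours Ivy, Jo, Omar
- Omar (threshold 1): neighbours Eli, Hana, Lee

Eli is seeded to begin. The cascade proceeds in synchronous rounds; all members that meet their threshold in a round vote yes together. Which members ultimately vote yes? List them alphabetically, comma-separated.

Round 1 — Eli votes yes (initial).
Round 2 — checking thresholds:
  Dee: 1 of 3 neighbours < 3, below threshold.
  Hana: 1 of 4 neighbours ≥ 1, votes yes.
  Ivy: 1 of 3 neighbours ≥ 1, votes yes.
  Omar: 1 of 3 neighbours ≥ 1, votes yes.
Round 3 — no new yes votes; cascade stops.

Eli, Hana, Ivy, Omar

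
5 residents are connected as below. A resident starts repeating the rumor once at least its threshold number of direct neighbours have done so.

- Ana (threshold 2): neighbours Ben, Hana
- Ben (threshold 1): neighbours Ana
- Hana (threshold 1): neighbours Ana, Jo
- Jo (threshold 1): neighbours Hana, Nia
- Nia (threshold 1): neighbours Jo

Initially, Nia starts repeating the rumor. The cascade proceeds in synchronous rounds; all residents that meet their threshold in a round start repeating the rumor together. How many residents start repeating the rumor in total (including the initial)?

Round 1 — Nia starts repeating the rumor (initial).
Round 2 — checking thresholds:
  Jo: 1 of 2 neighbours ≥ 1, starts repeating the rumor.
Round 3 — checking thresholds:
  Hana: 1 of 2 neighbours ≥ 1, starts repeating the rumor.
Round 4 — no new spreads; cascade stops.

3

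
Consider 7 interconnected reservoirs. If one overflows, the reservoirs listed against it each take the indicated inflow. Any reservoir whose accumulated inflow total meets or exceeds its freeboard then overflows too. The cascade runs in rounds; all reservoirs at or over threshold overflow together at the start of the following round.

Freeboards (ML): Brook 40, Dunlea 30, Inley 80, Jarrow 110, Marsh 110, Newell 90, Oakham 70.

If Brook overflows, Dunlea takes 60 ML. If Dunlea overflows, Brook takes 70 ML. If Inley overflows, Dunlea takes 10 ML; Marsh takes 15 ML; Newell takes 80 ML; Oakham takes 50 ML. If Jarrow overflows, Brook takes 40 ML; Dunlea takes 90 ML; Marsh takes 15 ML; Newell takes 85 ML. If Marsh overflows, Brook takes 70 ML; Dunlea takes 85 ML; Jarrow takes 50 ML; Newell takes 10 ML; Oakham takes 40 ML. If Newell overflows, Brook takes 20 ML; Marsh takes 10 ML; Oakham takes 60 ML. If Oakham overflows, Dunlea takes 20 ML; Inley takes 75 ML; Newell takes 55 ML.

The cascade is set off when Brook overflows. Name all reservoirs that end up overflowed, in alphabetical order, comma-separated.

Brook, Dunlea

Round 1 — Brook overflows (initial).
  Dunlea: +60 → 60 ≥ 30
Round 2 — Dunlea overflows.
No further overflows.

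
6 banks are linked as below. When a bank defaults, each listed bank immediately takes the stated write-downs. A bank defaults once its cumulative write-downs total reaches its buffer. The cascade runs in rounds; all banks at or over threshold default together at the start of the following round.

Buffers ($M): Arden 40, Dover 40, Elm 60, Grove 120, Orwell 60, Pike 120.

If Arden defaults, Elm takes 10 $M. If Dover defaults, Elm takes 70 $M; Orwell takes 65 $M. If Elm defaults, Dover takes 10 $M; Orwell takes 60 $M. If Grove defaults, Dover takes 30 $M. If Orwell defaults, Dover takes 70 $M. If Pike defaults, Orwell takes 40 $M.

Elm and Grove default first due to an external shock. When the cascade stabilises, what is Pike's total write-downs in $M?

Round 1 — Elm, Grove default (initial).
  Dover: +10+30 → 40 ≥ 40
  Orwell: +60 → 60 ≥ 60
Round 2 — Dover, Orwell default.
No further defaults.

0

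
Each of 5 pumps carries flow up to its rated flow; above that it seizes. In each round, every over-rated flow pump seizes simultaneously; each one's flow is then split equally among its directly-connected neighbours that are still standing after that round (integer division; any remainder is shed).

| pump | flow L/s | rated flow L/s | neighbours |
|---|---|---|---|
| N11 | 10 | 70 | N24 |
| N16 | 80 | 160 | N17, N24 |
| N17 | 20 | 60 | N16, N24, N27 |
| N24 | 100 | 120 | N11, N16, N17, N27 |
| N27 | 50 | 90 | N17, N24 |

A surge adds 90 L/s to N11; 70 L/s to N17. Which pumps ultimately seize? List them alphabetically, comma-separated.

Round 1 — N11 at 100 > 70; N17 at 90 > 60. N11, N17 seize.
  N11 sheds 100 L/s to N24: 100 each.
    N24: 100+100 = 200 > 120
  N17 sheds 90 L/s to N16, N24, N27: 30 each.
    N16: 80+30 = 110 ≤ 160
    N24: 200+30 = 230 > 120
    N27: 50+30 = 80 ≤ 90
Round 2 — N24 seizes.
  N24 sheds 230 L/s to N16, N27: 115 each.
    N16: 110+115 = 225 > 160
    N27: 80+115 = 195 > 90
Round 3 — N16, N27 seize.
  N16 sheds 225 L/s: no online neighbours, lost.
  N27 sheds 195 L/s: no online neighbours, lost.
No further seizures.

N11, N16, N17, N24, N27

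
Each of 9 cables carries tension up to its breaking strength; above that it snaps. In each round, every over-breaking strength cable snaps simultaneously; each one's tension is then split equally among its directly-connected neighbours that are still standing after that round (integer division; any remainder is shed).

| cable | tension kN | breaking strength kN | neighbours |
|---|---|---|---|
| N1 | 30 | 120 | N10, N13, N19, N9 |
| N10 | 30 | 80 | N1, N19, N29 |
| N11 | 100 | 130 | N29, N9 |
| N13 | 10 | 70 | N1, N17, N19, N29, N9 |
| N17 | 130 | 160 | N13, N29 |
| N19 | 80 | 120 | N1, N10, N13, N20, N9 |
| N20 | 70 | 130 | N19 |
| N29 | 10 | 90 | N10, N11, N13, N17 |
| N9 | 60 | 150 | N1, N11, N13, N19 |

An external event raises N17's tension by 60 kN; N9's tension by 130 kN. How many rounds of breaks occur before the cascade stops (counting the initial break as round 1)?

Round 1 — N17 at 190 > 160; N9 at 190 > 150. N17, N9 snap.
  N17 sheds 190 kN to N13, N29: 95 each.
    N13: 10+95 = 105 > 70
    N29: 10+95 = 105 > 90
  N9 sheds 190 kN to N1, N11, N13, N19: 47 each (2 lost).
    N1: 30+47 = 77 ≤ 120
    N11: 100+47 = 147 > 130
    N13: 105+47 = 152 > 70
    N19: 80+47 = 127 > 120
Round 2 — N11, N13, N19, N29 snap.
  N11 sheds 147 kN: no online neighbours, lost.
  N13 sheds 152 kN to N1: 152 each.
    N1: 77+152 = 229 > 120
  N19 sheds 127 kN to N1, N10, N20: 42 each (1 lost).
    N1: 229+42 = 271 > 120
    N10: 30+42 = 72 ≤ 80
    N20: 70+42 = 112 ≤ 130
  N29 sheds 105 kN to N10: 105 each.
    N10: 72+105 = 177 > 80
Round 3 — N1, N10 snap.
  N1 sheds 271 kN: no online neighbours, lost.
  N10 sheds 177 kN: no online neighbours, lost.
No further breaks.

3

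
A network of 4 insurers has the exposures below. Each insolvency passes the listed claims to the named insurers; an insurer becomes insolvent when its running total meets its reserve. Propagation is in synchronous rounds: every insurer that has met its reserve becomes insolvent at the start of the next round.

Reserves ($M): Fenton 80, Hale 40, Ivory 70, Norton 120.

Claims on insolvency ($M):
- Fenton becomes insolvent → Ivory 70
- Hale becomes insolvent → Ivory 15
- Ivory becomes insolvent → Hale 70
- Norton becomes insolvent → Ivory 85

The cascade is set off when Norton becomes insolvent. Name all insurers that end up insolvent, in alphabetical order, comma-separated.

Round 1 — Norton becomes insolvent (initial).
  Ivory: +85 → 85 ≥ 70
Round 2 — Ivory becomes insolvent.
  Hale: +70 → 70 ≥ 40
Round 3 — Hale becomes insolvent.
No further insolvencies.

Hale, Ivory, Norton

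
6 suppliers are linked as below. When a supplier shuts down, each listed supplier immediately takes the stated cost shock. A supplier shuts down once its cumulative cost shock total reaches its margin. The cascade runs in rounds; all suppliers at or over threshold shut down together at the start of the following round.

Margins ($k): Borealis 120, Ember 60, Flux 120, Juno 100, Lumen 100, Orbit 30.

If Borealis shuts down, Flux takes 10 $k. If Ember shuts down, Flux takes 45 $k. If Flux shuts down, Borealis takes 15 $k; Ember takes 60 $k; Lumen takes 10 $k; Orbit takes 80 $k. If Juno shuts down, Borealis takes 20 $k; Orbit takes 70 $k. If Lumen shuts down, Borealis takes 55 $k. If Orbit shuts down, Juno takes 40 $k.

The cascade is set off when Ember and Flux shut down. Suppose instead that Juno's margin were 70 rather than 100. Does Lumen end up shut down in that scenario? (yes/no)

no

With Juno's margin at 70:
Round 1 — Ember, Flux shut down (initial).
  Borealis: +15 → 15 < 120
  Lumen: +10 → 10 < 100
  Orbit: +80 → 80 ≥ 30
Round 2 — Orbit shuts down.
  Juno: +40 → 40 < 70
No further shutdowns.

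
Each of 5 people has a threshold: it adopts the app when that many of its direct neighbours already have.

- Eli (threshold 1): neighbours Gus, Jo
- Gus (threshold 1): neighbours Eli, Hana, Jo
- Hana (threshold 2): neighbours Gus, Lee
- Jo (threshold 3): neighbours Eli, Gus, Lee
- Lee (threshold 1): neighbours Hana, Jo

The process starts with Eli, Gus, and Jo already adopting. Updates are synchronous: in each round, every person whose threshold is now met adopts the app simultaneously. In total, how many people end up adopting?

Round 1 — Eli, Gus, Jo adopt the app (initial).
Round 2 — checking thresholds:
  Hana: 1 of 2 neighbours < 2, holds.
  Lee: 1 of 2 neighbours ≥ 1, adopts the app.
Round 3 — checking thresholds:
  Hana: 2 of 2 neighbours ≥ 2, adopts the app.
Round 4 — no new adoptions; cascade stops.

5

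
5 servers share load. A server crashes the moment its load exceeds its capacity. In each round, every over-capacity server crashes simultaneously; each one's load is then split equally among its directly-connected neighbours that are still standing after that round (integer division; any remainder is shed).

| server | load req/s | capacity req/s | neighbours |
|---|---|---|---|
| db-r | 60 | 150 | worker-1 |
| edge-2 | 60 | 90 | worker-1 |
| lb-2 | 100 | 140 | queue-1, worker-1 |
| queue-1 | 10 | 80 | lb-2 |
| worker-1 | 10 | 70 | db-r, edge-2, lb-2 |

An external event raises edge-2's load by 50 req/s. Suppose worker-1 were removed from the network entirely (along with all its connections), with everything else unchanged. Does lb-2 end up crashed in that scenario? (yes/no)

With worker-1 removed:
Round 1 — edge-2 at 110 > 90. edge-2 crashes.
  edge-2 sheds 110 req/s: no online neighbours, lost.
No further crashes.

no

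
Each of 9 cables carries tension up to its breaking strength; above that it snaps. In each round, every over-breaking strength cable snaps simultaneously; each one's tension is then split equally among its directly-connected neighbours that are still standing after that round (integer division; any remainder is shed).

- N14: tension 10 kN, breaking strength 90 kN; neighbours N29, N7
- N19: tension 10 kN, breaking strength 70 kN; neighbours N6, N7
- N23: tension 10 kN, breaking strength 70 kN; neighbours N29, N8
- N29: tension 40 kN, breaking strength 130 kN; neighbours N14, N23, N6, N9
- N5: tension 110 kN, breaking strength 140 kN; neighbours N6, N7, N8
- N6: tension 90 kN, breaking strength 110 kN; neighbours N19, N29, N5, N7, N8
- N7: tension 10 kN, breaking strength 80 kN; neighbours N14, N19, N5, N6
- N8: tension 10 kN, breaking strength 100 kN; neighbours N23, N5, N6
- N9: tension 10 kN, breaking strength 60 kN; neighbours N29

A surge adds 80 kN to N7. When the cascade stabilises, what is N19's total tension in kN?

Round 1 — N7 at 90 > 80. N7 snaps.
  N7 sheds 90 kN to N14, N19, N5, N6: 22 each (2 lost).
    N14: 10+22 = 32 ≤ 90
    N19: 10+22 = 32 ≤ 70
    N5: 110+22 = 132 ≤ 140
    N6: 90+22 = 112 > 110
Round 2 — N6 snaps.
  N6 sheds 112 kN to N19, N29, N5, N8: 28 each.
    N19: 32+28 = 60 ≤ 70
    N29: 40+28 = 68 ≤ 130
    N5: 132+28 = 160 > 140
    N8: 10+28 = 38 ≤ 100
Round 3 — N5 snaps.
  N5 sheds 160 kN to N8: 160 each.
    N8: 38+160 = 198 > 100
Round 4 — N8 snaps.
  N8 sheds 198 kN to N23: 198 each.
    N23: 10+198 = 208 > 70
Round 5 — N23 snaps.
  N23 sheds 208 kN to N29: 208 each.
    N29: 68+208 = 276 > 130
Round 6 — N29 snaps.
  N29 sheds 276 kN to N14, N9: 138 each.
    N14: 32+138 = 170 > 90
    N9: 10+138 = 148 > 60
Round 7 — N14, N9 snap.
  N14 sheds 170 kN: no online neighbours, lost.
  N9 sheds 148 kN: no online neighbours, lost.
No further breaks.

60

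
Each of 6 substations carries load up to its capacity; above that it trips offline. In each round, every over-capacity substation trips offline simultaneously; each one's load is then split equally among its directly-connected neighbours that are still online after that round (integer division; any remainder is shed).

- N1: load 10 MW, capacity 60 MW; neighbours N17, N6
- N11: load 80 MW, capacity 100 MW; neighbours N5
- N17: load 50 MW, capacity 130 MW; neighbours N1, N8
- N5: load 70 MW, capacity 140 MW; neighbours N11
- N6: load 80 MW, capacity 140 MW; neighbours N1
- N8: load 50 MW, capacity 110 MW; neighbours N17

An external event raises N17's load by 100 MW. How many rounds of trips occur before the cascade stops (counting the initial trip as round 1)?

Round 1 — N17 at 150 > 130. N17 trips offline.
  N17 sheds 150 MW to N1, N8: 75 each.
    N1: 10+75 = 85 > 60
    N8: 50+75 = 125 > 110
Round 2 — N1, N8 trip offline.
  N1 sheds 85 MW to N6: 85 each.
    N6: 80+85 = 165 > 140
  N8 sheds 125 MW: no online neighbours, lost.
Round 3 — N6 trips offline.
  N6 sheds 165 MW: no online neighbours, lost.
No further trips.

3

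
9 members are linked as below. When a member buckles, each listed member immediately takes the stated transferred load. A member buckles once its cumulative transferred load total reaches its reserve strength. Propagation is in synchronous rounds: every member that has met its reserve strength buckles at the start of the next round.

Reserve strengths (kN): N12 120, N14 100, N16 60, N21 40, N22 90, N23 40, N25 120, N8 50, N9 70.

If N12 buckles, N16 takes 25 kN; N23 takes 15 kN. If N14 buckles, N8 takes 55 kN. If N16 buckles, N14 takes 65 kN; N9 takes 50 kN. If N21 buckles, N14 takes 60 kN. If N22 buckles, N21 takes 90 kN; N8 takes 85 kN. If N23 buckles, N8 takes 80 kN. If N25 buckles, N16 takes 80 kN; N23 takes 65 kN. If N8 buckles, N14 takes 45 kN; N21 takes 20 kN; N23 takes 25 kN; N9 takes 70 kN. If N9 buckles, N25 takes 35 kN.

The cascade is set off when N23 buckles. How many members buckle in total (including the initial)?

Round 1 — N23 buckles (initial).
  N8: +80 → 80 ≥ 50
Round 2 — N8 buckles.
  N14: +45 → 45 < 100
  N21: +20 → 20 < 40
  N9: +70 → 70 ≥ 70
Round 3 — N9 buckles.
  N25: +35 → 35 < 120
No further bucklings.

3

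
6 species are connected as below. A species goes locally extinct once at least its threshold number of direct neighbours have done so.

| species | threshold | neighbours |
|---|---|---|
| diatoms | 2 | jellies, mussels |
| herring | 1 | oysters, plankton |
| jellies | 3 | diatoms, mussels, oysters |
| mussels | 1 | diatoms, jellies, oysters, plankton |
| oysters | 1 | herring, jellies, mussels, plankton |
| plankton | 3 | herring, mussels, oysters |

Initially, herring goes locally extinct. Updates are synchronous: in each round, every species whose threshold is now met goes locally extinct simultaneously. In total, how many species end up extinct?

Round 1 — herring goes locally extinct (initial).
Round 2 — checking thresholds:
  oysters: 1 of 4 neighbours ≥ 1, goes locally extinct.
  plankton: 1 of 3 neighbours < 3, below threshold.
Round 3 — checking thresholds:
  jellies: 1 of 3 neighbours < 3, below threshold.
  mussels: 1 of 4 neighbours ≥ 1, goes locally extinct.
  plankton: 2 of 3 neighbours < 3, below threshold.
Round 4 — checking thresholds:
  diatoms: 1 of 2 neighbours < 2, below threshold.
  jellies: 2 of 3 neighbours < 3, below threshold.
  plankton: 3 of 3 neighbours ≥ 3, goes locally extinct.
Round 5 — no new extinctions; cascade stops.

4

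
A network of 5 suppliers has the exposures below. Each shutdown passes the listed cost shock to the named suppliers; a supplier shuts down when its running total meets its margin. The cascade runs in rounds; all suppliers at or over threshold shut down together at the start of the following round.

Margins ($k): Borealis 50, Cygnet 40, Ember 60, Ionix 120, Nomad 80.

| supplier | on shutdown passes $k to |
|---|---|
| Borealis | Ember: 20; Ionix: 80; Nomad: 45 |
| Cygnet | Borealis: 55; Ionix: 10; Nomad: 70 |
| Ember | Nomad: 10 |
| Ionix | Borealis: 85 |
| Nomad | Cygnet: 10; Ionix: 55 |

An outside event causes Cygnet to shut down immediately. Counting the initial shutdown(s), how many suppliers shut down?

4

Round 1 — Cygnet shuts down (initial).
  Borealis: +55 → 55 ≥ 50
  Ionix: +10 → 10 < 120
  Nomad: +70 → 70 < 80
Round 2 — Borealis shuts down.
  Ember: +20 → 20 < 60
  Ionix: +80 → 90 < 120
  Nomad: +45 → 115 ≥ 80
Round 3 — Nomad shuts down.
  Ionix: +55 → 145 ≥ 120
Round 4 — Ionix shuts down.
No further shutdowns.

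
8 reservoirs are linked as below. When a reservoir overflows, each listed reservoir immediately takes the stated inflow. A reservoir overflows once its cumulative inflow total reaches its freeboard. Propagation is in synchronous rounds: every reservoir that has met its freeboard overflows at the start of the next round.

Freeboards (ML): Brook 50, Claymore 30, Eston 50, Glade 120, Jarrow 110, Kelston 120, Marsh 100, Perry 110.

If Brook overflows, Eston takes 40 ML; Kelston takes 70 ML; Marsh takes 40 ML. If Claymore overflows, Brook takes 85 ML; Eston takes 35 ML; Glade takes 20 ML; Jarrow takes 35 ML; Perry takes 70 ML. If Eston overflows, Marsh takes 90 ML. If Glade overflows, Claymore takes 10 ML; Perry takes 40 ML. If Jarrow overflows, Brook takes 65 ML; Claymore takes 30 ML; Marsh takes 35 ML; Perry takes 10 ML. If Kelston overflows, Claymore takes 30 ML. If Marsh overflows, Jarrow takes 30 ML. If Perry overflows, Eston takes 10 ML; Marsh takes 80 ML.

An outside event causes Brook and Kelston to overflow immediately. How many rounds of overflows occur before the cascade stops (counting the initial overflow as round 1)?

Round 1 — Brook, Kelston overflow (initial).
  Claymore: +30 → 30 ≥ 30
  Eston: +40 → 40 < 50
  Marsh: +40 → 40 < 100
Round 2 — Claymore overflows.
  Eston: +35 → 75 ≥ 50
  Glade: +20 → 20 < 120
  Jarrow: +35 → 35 < 110
  Perry: +70 → 70 < 110
Round 3 — Eston overflows.
  Marsh: +90 → 130 ≥ 100
Round 4 — Marsh overflows.
  Jarrow: +30 → 65 < 110
No further overflows.

4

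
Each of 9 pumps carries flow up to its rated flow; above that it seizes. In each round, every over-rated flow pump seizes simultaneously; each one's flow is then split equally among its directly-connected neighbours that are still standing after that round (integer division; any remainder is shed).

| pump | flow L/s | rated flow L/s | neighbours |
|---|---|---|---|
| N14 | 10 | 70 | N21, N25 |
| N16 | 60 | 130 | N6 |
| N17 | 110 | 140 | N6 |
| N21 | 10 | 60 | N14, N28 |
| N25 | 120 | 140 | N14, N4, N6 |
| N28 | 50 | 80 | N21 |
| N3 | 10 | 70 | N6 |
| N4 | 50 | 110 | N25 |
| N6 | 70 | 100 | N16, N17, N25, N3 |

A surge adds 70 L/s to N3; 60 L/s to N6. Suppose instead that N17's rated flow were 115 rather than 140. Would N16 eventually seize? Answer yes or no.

no

With N17's rated flow at 115:
Round 1 — N3 at 80 > 70; N6 at 130 > 100. N3, N6 seize.
  N3 sheds 80 L/s: no online neighbours, lost.
  N6 sheds 130 L/s to N16, N17, N25: 43 each (1 lost).
    N16: 60+43 = 103 ≤ 130
    N17: 110+43 = 153 > 115
    N25: 120+43 = 163 > 140
Round 2 — N17, N25 seize.
  N17 sheds 153 L/s: no online neighbours, lost.
  N25 sheds 163 L/s to N14, N4: 81 each (1 lost).
    N14: 10+81 = 91 > 70
    N4: 50+81 = 131 > 110
Round 3 — N14, N4 seize.
  N14 sheds 91 L/s to N21: 91 each.
    N21: 10+91 = 101 > 60
  N4 sheds 131 L/s: no online neighbours, lost.
Round 4 — N21 seizes.
  N21 sheds 101 L/s to N28: 101 each.
    N28: 50+101 = 151 > 80
Round 5 — N28 seizes.
  N28 sheds 151 L/s: no online neighbours, lost.
No further seizures.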